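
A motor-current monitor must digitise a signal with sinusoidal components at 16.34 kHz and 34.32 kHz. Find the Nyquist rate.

Highest-frequency component: 34.32 kHz.
Nyquist rate = 2 × 34.32 kHz = 68.64 kHz.

68.64 kHz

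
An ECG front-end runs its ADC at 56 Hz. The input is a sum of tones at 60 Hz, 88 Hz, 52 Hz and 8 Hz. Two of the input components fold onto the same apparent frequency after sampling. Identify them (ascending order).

fs/2 = 28 Hz.
60 Hz mod fs = 4 Hz.
4 Hz ≤ fs/2 = 28 Hz, appears at 4 Hz.
88 Hz mod fs = 32 Hz.
32 Hz > fs/2 = 28 Hz, folds to fs − 32 Hz = 24 Hz.
52 Hz > fs/2 = 28 Hz, folds to fs − 52 Hz = 4 Hz.
8 Hz ≤ fs/2 = 28 Hz, passes unchanged.
52 Hz and 60 Hz both map to 4 Hz.

52 Hz, 60 Hz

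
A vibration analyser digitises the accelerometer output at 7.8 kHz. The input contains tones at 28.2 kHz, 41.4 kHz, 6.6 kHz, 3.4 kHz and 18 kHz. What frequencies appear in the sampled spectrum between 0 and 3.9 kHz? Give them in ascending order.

fs/2 = 3.9 kHz.
28.2 kHz mod fs = 4.8 kHz.
4.8 kHz > fs/2 = 3.9 kHz, folds to fs − 4.8 kHz = 3 kHz.
41.4 kHz mod fs = 2.4 kHz.
2.4 kHz ≤ fs/2 = 3.9 kHz, appears at 2.4 kHz.
6.6 kHz > fs/2 = 3.9 kHz, folds to fs − 6.6 kHz = 1.2 kHz.
3.4 kHz ≤ fs/2 = 3.9 kHz, passes unchanged.
18 kHz mod fs = 2.4 kHz.
2.4 kHz ≤ fs/2 = 3.9 kHz, appears at 2.4 kHz.
Distinct values: {1.2 kHz, 2.4 kHz, 3 kHz, 3.4 kHz}.

1.2 kHz, 2.4 kHz, 3 kHz, 3.4 kHz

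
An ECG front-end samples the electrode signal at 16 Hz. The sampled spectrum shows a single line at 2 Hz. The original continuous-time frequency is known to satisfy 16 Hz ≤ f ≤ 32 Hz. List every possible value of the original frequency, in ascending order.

Frequencies that alias to 2 Hz are k·fs ± 2 Hz for integer k ≥ 0.
k=0: 2 Hz.
k=1: 14 Hz, 18 Hz.
k=2: 30 Hz, 34 Hz.
k=3: 46 Hz, 50 Hz.
Within [16 Hz, 32 Hz]: 18 Hz, 30 Hz.

18 Hz, 30 Hz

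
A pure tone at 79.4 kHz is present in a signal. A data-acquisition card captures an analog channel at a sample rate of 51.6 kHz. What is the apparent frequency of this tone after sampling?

79.4 kHz mod fs = 27.8 kHz.
27.8 kHz > fs/2 = 25.8 kHz, folds to fs − 27.8 kHz = 23.8 kHz.

23.8 kHz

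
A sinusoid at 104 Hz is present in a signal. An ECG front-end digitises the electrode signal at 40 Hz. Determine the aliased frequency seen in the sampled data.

104 Hz mod fs = 24 Hz.
24 Hz > fs/2 = 20 Hz, folds to fs − 24 Hz = 16 Hz.

16 Hz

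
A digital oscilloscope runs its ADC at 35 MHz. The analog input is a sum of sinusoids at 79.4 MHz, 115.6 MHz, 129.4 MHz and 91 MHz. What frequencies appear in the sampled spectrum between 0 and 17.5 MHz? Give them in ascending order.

fs/2 = 17.5 MHz.
79.4 MHz mod fs = 9.4 MHz.
9.4 MHz ≤ fs/2 = 17.5 MHz, appears at 9.4 MHz.
115.6 MHz mod fs = 10.6 MHz.
10.6 MHz ≤ fs/2 = 17.5 MHz, appears at 10.6 MHz.
129.4 MHz mod fs = 24.4 MHz.
24.4 MHz > fs/2 = 17.5 MHz, folds to fs − 24.4 MHz = 10.6 MHz.
91 MHz mod fs = 21 MHz.
21 MHz > fs/2 = 17.5 MHz, folds to fs − 21 MHz = 14 MHz.
Distinct values: {9.4 MHz, 10.6 MHz, 14 MHz}.

9.4 MHz, 10.6 MHz, 14 MHz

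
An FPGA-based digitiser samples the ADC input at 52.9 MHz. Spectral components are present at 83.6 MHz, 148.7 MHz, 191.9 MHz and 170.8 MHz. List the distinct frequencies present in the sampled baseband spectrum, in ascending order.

10 MHz, 12.1 MHz, 19.7 MHz, 22.2 MHz

fs/2 = 26.45 MHz.
83.6 MHz mod fs = 30.7 MHz.
30.7 MHz > fs/2 = 26.45 MHz, folds to fs − 30.7 MHz = 22.2 MHz.
148.7 MHz mod fs = 42.9 MHz.
42.9 MHz > fs/2 = 26.45 MHz, folds to fs − 42.9 MHz = 10 MHz.
191.9 MHz mod fs = 33.2 MHz.
33.2 MHz > fs/2 = 26.45 MHz, folds to fs − 33.2 MHz = 19.7 MHz.
170.8 MHz mod fs = 12.1 MHz.
12.1 MHz ≤ fs/2 = 26.45 MHz, appears at 12.1 MHz.
Distinct values: {10 MHz, 12.1 MHz, 19.7 MHz, 22.2 MHz}.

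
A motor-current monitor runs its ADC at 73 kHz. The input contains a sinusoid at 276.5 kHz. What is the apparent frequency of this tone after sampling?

276.5 kHz mod fs = 57.5 kHz.
57.5 kHz > fs/2 = 36.5 kHz, folds to fs − 57.5 kHz = 15.5 kHz.

15.5 kHz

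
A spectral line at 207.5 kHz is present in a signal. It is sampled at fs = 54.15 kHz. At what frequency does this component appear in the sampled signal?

207.5 kHz mod fs = 45.05 kHz.
45.05 kHz > fs/2 = 27.075 kHz, folds to fs − 45.05 kHz = 9.1 kHz.

9.1 kHz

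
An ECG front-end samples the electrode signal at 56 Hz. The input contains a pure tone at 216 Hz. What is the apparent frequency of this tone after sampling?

8 Hz

216 Hz mod fs = 48 Hz.
48 Hz > fs/2 = 28 Hz, folds to fs − 48 Hz = 8 Hz.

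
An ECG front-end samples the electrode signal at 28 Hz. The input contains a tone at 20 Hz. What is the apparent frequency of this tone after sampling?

20 Hz > fs/2 = 14 Hz, folds to fs − 20 Hz = 8 Hz.

8 Hz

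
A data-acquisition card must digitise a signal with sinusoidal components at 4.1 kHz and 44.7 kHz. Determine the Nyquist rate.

Highest-frequency component: 44.7 kHz.
Nyquist rate = 2 × 44.7 kHz = 89.4 kHz.

89.4 kHz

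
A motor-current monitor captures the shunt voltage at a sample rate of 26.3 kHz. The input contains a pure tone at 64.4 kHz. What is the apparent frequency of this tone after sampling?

64.4 kHz mod fs = 11.8 kHz.
11.8 kHz ≤ fs/2 = 13.15 kHz, appears at 11.8 kHz.

11.8 kHz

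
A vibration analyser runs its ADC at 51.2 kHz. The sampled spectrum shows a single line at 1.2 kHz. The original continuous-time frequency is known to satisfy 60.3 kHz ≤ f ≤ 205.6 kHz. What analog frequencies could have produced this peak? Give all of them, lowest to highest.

101.2 kHz, 103.6 kHz, 152.4 kHz, 154.8 kHz, 203.6 kHz

Frequencies that alias to 1.2 kHz are k·fs ± 1.2 kHz for integer k ≥ 0.
k=0: 1.2 kHz.
k=1: 50 kHz, 52.4 kHz.
k=2: 101.2 kHz, 103.6 kHz.
k=3: 152.4 kHz, 154.8 kHz.
k=4: 203.6 kHz, 206 kHz.
k=5: 254.8 kHz, 257.2 kHz.
Within [60.3 kHz, 205.6 kHz]: 101.2 kHz, 103.6 kHz, 152.4 kHz, 154.8 kHz, 203.6 kHz.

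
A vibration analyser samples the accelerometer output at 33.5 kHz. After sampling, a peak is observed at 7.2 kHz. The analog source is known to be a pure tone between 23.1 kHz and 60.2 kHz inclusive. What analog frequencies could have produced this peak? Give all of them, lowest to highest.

Frequencies that alias to 7.2 kHz are k·fs ± 7.2 kHz for integer k ≥ 0.
k=0: 7.2 kHz.
k=1: 26.3 kHz, 40.7 kHz.
k=2: 59.8 kHz, 74.2 kHz.
k=3: 93.3 kHz, 107.7 kHz.
Within [23.1 kHz, 60.2 kHz]: 26.3 kHz, 40.7 kHz, 59.8 kHz.

26.3 kHz, 40.7 kHz, 59.8 kHz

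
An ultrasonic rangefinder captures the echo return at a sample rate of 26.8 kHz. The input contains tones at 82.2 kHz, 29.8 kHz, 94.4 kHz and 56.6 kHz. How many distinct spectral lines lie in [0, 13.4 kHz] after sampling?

3

fs/2 = 13.4 kHz.
82.2 kHz mod fs = 1.8 kHz.
1.8 kHz ≤ fs/2 = 13.4 kHz, appears at 1.8 kHz.
29.8 kHz mod fs = 3 kHz.
3 kHz ≤ fs/2 = 13.4 kHz, appears at 3 kHz.
94.4 kHz mod fs = 14 kHz.
14 kHz > fs/2 = 13.4 kHz, folds to fs − 14 kHz = 12.8 kHz.
56.6 kHz mod fs = 3 kHz.
3 kHz ≤ fs/2 = 13.4 kHz, appears at 3 kHz.
Distinct values: {1.8 kHz, 3 kHz, 12.8 kHz} → 3.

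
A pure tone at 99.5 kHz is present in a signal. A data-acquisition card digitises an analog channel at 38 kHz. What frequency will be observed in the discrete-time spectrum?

99.5 kHz mod fs = 23.5 kHz.
23.5 kHz > fs/2 = 19 kHz, folds to fs − 23.5 kHz = 14.5 kHz.

14.5 kHz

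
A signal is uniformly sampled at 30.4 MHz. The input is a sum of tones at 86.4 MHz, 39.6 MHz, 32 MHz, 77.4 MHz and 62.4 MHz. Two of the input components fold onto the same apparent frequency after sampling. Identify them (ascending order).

32 MHz, 62.4 MHz

fs/2 = 15.2 MHz.
86.4 MHz mod fs = 25.6 MHz.
25.6 MHz > fs/2 = 15.2 MHz, folds to fs − 25.6 MHz = 4.8 MHz.
39.6 MHz mod fs = 9.2 MHz.
9.2 MHz ≤ fs/2 = 15.2 MHz, appears at 9.2 MHz.
32 MHz mod fs = 1.6 MHz.
1.6 MHz ≤ fs/2 = 15.2 MHz, appears at 1.6 MHz.
77.4 MHz mod fs = 16.6 MHz.
16.6 MHz > fs/2 = 15.2 MHz, folds to fs − 16.6 MHz = 13.8 MHz.
62.4 MHz mod fs = 1.6 MHz.
1.6 MHz ≤ fs/2 = 15.2 MHz, appears at 1.6 MHz.
32 MHz and 62.4 MHz both map to 1.6 MHz.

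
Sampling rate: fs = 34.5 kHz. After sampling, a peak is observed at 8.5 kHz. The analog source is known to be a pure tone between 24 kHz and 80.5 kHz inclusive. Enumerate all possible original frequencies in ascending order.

26 kHz, 43 kHz, 60.5 kHz, 77.5 kHz

Frequencies that alias to 8.5 kHz are k·fs ± 8.5 kHz for integer k ≥ 0.
k=0: 8.5 kHz.
k=1: 26 kHz, 43 kHz.
k=2: 60.5 kHz, 77.5 kHz.
k=3: 95 kHz, 112 kHz.
Within [24 kHz, 80.5 kHz]: 26 kHz, 43 kHz, 60.5 kHz, 77.5 kHz.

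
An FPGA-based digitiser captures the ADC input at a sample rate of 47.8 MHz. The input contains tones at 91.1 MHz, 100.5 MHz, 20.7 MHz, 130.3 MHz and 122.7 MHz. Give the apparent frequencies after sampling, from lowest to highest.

fs/2 = 23.9 MHz.
91.1 MHz mod fs = 43.3 MHz.
43.3 MHz > fs/2 = 23.9 MHz, folds to fs − 43.3 MHz = 4.5 MHz.
100.5 MHz mod fs = 4.9 MHz.
4.9 MHz ≤ fs/2 = 23.9 MHz, appears at 4.9 MHz.
20.7 MHz ≤ fs/2 = 23.9 MHz, passes unchanged.
130.3 MHz mod fs = 34.7 MHz.
34.7 MHz > fs/2 = 23.9 MHz, folds to fs − 34.7 MHz = 13.1 MHz.
122.7 MHz mod fs = 27.1 MHz.
27.1 MHz > fs/2 = 23.9 MHz, folds to fs − 27.1 MHz = 20.7 MHz.
Distinct values: {4.5 MHz, 4.9 MHz, 13.1 MHz, 20.7 MHz}.

4.5 MHz, 4.9 MHz, 13.1 MHz, 20.7 MHz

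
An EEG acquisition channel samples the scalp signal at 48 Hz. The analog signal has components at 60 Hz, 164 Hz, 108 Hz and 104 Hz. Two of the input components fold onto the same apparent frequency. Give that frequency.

fs/2 = 24 Hz.
60 Hz mod fs = 12 Hz.
12 Hz ≤ fs/2 = 24 Hz, appears at 12 Hz.
164 Hz mod fs = 20 Hz.
20 Hz ≤ fs/2 = 24 Hz, appears at 20 Hz.
108 Hz mod fs = 12 Hz.
12 Hz ≤ fs/2 = 24 Hz, appears at 12 Hz.
104 Hz mod fs = 8 Hz.
8 Hz ≤ fs/2 = 24 Hz, appears at 8 Hz.
60 Hz and 108 Hz both map to 12 Hz.

12 Hz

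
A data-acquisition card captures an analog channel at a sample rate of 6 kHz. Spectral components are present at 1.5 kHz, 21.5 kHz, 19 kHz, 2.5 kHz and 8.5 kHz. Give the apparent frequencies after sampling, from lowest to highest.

fs/2 = 3 kHz.
1.5 kHz ≤ fs/2 = 3 kHz, passes unchanged.
21.5 kHz mod fs = 3.5 kHz.
3.5 kHz > fs/2 = 3 kHz, folds to fs − 3.5 kHz = 2.5 kHz.
19 kHz mod fs = 1 kHz.
1 kHz ≤ fs/2 = 3 kHz, appears at 1 kHz.
2.5 kHz ≤ fs/2 = 3 kHz, passes unchanged.
8.5 kHz mod fs = 2.5 kHz.
2.5 kHz ≤ fs/2 = 3 kHz, appears at 2.5 kHz.
Distinct values: {1 kHz, 1.5 kHz, 2.5 kHz}.

1 kHz, 1.5 kHz, 2.5 kHz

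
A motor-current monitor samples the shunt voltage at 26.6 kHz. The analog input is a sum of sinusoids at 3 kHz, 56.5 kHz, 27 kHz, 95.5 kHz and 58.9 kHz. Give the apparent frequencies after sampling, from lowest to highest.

0.4 kHz, 3 kHz, 3.3 kHz, 5.7 kHz, 10.9 kHz

fs/2 = 13.3 kHz.
3 kHz ≤ fs/2 = 13.3 kHz, passes unchanged.
56.5 kHz mod fs = 3.3 kHz.
3.3 kHz ≤ fs/2 = 13.3 kHz, appears at 3.3 kHz.
27 kHz mod fs = 0.4 kHz.
0.4 kHz ≤ fs/2 = 13.3 kHz, appears at 0.4 kHz.
95.5 kHz mod fs = 15.7 kHz.
15.7 kHz > fs/2 = 13.3 kHz, folds to fs − 15.7 kHz = 10.9 kHz.
58.9 kHz mod fs = 5.7 kHz.
5.7 kHz ≤ fs/2 = 13.3 kHz, appears at 5.7 kHz.
Distinct values: {0.4 kHz, 3 kHz, 3.3 kHz, 5.7 kHz, 10.9 kHz}.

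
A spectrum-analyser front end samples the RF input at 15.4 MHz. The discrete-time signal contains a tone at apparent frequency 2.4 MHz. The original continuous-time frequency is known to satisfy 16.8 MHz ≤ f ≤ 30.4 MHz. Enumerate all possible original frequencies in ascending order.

17.8 MHz, 28.4 MHz

Frequencies that alias to 2.4 MHz are k·fs ± 2.4 MHz for integer k ≥ 0.
k=0: 2.4 MHz.
k=1: 13 MHz, 17.8 MHz.
k=2: 28.4 MHz, 33.2 MHz.
k=3: 43.8 MHz, 48.6 MHz.
Within [16.8 MHz, 30.4 MHz]: 17.8 MHz, 28.4 MHz.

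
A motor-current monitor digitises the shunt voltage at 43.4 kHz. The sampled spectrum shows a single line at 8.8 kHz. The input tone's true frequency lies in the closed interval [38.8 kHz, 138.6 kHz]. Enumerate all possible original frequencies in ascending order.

52.2 kHz, 78 kHz, 95.6 kHz, 121.4 kHz

Frequencies that alias to 8.8 kHz are k·fs ± 8.8 kHz for integer k ≥ 0.
k=0: 8.8 kHz.
k=1: 34.6 kHz, 52.2 kHz.
k=2: 78 kHz, 95.6 kHz.
k=3: 121.4 kHz, 139 kHz.
k=4: 164.8 kHz, 182.4 kHz.
Within [38.8 kHz, 138.6 kHz]: 52.2 kHz, 78 kHz, 95.6 kHz, 121.4 kHz.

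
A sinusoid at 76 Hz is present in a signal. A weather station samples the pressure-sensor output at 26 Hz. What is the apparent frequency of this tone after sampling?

2 Hz

76 Hz mod fs = 24 Hz.
24 Hz > fs/2 = 13 Hz, folds to fs − 24 Hz = 2 Hz.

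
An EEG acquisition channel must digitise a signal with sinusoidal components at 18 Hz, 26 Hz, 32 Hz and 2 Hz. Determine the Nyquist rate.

64 Hz

Highest-frequency component: 32 Hz.
Nyquist rate = 2 × 32 Hz = 64 Hz.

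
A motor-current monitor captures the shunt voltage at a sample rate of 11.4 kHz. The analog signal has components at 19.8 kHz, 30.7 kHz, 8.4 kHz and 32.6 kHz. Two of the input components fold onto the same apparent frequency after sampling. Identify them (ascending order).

fs/2 = 5.7 kHz.
19.8 kHz mod fs = 8.4 kHz.
8.4 kHz > fs/2 = 5.7 kHz, folds to fs − 8.4 kHz = 3 kHz.
30.7 kHz mod fs = 7.9 kHz.
7.9 kHz > fs/2 = 5.7 kHz, folds to fs − 7.9 kHz = 3.5 kHz.
8.4 kHz > fs/2 = 5.7 kHz, folds to fs − 8.4 kHz = 3 kHz.
32.6 kHz mod fs = 9.8 kHz.
9.8 kHz > fs/2 = 5.7 kHz, folds to fs − 9.8 kHz = 1.6 kHz.
8.4 kHz and 19.8 kHz both map to 3 kHz.

8.4 kHz, 19.8 kHz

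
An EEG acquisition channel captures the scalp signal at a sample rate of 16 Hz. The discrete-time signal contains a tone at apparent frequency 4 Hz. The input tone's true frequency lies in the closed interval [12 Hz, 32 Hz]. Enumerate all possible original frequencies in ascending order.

Frequencies that alias to 4 Hz are k·fs ± 4 Hz for integer k ≥ 0.
k=0: 4 Hz.
k=1: 12 Hz, 20 Hz.
k=2: 28 Hz, 36 Hz.
k=3: 44 Hz, 52 Hz.
Within [12 Hz, 32 Hz]: 12 Hz, 20 Hz, 28 Hz.

12 Hz, 20 Hz, 28 Hz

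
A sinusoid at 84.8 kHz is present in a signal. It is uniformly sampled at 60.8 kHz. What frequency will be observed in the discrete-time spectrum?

84.8 kHz mod fs = 24 kHz.
24 kHz ≤ fs/2 = 30.4 kHz, appears at 24 kHz.

24 kHz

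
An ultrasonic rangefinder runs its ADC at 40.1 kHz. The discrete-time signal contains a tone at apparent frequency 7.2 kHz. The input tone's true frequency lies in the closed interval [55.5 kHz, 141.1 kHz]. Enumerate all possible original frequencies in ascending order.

73 kHz, 87.4 kHz, 113.1 kHz, 127.5 kHz

Frequencies that alias to 7.2 kHz are k·fs ± 7.2 kHz for integer k ≥ 0.
k=0: 7.2 kHz.
k=1: 32.9 kHz, 47.3 kHz.
k=2: 73 kHz, 87.4 kHz.
k=3: 113.1 kHz, 127.5 kHz.
k=4: 153.2 kHz, 167.6 kHz.
Within [55.5 kHz, 141.1 kHz]: 73 kHz, 87.4 kHz, 113.1 kHz, 127.5 kHz.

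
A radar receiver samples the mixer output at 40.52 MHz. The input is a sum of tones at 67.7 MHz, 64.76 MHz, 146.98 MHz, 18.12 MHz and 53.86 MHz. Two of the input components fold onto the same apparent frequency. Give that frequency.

13.34 MHz

fs/2 = 20.26 MHz.
67.7 MHz mod fs = 27.18 MHz.
27.18 MHz > fs/2 = 20.26 MHz, folds to fs − 27.18 MHz = 13.34 MHz.
64.76 MHz mod fs = 24.24 MHz.
24.24 MHz > fs/2 = 20.26 MHz, folds to fs − 24.24 MHz = 16.28 MHz.
146.98 MHz mod fs = 25.42 MHz.
25.42 MHz > fs/2 = 20.26 MHz, folds to fs − 25.42 MHz = 15.1 MHz.
18.12 MHz ≤ fs/2 = 20.26 MHz, passes unchanged.
53.86 MHz mod fs = 13.34 MHz.
13.34 MHz ≤ fs/2 = 20.26 MHz, appears at 13.34 MHz.
53.86 MHz and 67.7 MHz both map to 13.34 MHz.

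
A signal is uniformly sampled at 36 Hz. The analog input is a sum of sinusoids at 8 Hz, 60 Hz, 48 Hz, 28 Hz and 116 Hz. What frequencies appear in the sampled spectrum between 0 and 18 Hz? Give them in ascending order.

fs/2 = 18 Hz.
8 Hz ≤ fs/2 = 18 Hz, passes unchanged.
60 Hz mod fs = 24 Hz.
24 Hz > fs/2 = 18 Hz, folds to fs − 24 Hz = 12 Hz.
48 Hz mod fs = 12 Hz.
12 Hz ≤ fs/2 = 18 Hz, appears at 12 Hz.
28 Hz > fs/2 = 18 Hz, folds to fs − 28 Hz = 8 Hz.
116 Hz mod fs = 8 Hz.
8 Hz ≤ fs/2 = 18 Hz, appears at 8 Hz.
Distinct values: {8 Hz, 12 Hz}.

8 Hz, 12 Hz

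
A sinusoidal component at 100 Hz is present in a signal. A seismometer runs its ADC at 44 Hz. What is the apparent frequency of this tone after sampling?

100 Hz mod fs = 12 Hz.
12 Hz ≤ fs/2 = 22 Hz, appears at 12 Hz.

12 Hz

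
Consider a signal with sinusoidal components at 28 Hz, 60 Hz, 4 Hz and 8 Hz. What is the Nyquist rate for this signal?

120 Hz

Highest-frequency component: 60 Hz.
Nyquist rate = 2 × 60 Hz = 120 Hz.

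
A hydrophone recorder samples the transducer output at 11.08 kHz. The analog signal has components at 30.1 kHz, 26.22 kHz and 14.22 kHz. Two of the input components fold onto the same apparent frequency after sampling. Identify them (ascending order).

fs/2 = 5.54 kHz.
30.1 kHz mod fs = 7.94 kHz.
7.94 kHz > fs/2 = 5.54 kHz, folds to fs − 7.94 kHz = 3.14 kHz.
26.22 kHz mod fs = 4.06 kHz.
4.06 kHz ≤ fs/2 = 5.54 kHz, appears at 4.06 kHz.
14.22 kHz mod fs = 3.14 kHz.
3.14 kHz ≤ fs/2 = 5.54 kHz, appears at 3.14 kHz.
14.22 kHz and 30.1 kHz both map to 3.14 kHz.

14.22 kHz, 30.1 kHz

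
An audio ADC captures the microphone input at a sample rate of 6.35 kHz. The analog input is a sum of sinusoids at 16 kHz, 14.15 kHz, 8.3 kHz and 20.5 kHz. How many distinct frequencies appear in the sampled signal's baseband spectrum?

fs/2 = 3.175 kHz.
16 kHz mod fs = 3.3 kHz.
3.3 kHz > fs/2 = 3.175 kHz, folds to fs − 3.3 kHz = 3.05 kHz.
14.15 kHz mod fs = 1.45 kHz.
1.45 kHz ≤ fs/2 = 3.175 kHz, appears at 1.45 kHz.
8.3 kHz mod fs = 1.95 kHz.
1.95 kHz ≤ fs/2 = 3.175 kHz, appears at 1.95 kHz.
20.5 kHz mod fs = 1.45 kHz.
1.45 kHz ≤ fs/2 = 3.175 kHz, appears at 1.45 kHz.
Distinct values: {1.45 kHz, 1.95 kHz, 3.05 kHz} → 3.

3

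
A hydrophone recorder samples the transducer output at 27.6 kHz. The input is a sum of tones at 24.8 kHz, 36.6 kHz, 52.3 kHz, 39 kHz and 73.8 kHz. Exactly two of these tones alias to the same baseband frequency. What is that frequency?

fs/2 = 13.8 kHz.
24.8 kHz > fs/2 = 13.8 kHz, folds to fs − 24.8 kHz = 2.8 kHz.
36.6 kHz mod fs = 9 kHz.
9 kHz ≤ fs/2 = 13.8 kHz, appears at 9 kHz.
52.3 kHz mod fs = 24.7 kHz.
24.7 kHz > fs/2 = 13.8 kHz, folds to fs − 24.7 kHz = 2.9 kHz.
39 kHz mod fs = 11.4 kHz.
11.4 kHz ≤ fs/2 = 13.8 kHz, appears at 11.4 kHz.
73.8 kHz mod fs = 18.6 kHz.
18.6 kHz > fs/2 = 13.8 kHz, folds to fs − 18.6 kHz = 9 kHz.
36.6 kHz and 73.8 kHz both map to 9 kHz.

9 kHz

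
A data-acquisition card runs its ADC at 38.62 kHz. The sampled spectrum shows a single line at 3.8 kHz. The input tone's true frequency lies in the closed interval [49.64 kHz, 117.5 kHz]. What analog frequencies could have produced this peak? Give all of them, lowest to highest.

Frequencies that alias to 3.8 kHz are k·fs ± 3.8 kHz for integer k ≥ 0.
k=0: 3.8 kHz.
k=1: 34.82 kHz, 42.42 kHz.
k=2: 73.44 kHz, 81.04 kHz.
k=3: 112.06 kHz, 119.66 kHz.
k=4: 150.68 kHz, 158.28 kHz.
Within [49.64 kHz, 117.5 kHz]: 73.44 kHz, 81.04 kHz, 112.06 kHz.

73.44 kHz, 81.04 kHz, 112.06 kHz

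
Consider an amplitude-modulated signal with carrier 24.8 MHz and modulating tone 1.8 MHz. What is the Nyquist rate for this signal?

AM sidebands sit at fc ± fm = 23 MHz and 26.6 MHz.
Highest-frequency component: 26.6 MHz.
Nyquist rate = 2 × 26.6 MHz = 53.2 MHz.

53.2 MHz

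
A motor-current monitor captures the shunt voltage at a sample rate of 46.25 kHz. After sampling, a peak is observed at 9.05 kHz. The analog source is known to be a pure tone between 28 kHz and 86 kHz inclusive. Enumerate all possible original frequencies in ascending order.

37.2 kHz, 55.3 kHz, 83.45 kHz

Frequencies that alias to 9.05 kHz are k·fs ± 9.05 kHz for integer k ≥ 0.
k=0: 9.05 kHz.
k=1: 37.2 kHz, 55.3 kHz.
k=2: 83.45 kHz, 101.55 kHz.
k=3: 129.7 kHz, 147.8 kHz.
Within [28 kHz, 86 kHz]: 37.2 kHz, 55.3 kHz, 83.45 kHz.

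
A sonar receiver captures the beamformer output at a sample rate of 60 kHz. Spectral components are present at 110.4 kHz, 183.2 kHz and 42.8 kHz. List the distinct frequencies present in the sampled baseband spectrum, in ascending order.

fs/2 = 30 kHz.
110.4 kHz mod fs = 50.4 kHz.
50.4 kHz > fs/2 = 30 kHz, folds to fs − 50.4 kHz = 9.6 kHz.
183.2 kHz mod fs = 3.2 kHz.
3.2 kHz ≤ fs/2 = 30 kHz, appears at 3.2 kHz.
42.8 kHz > fs/2 = 30 kHz, folds to fs − 42.8 kHz = 17.2 kHz.
Distinct values: {3.2 kHz, 9.6 kHz, 17.2 kHz}.

3.2 kHz, 9.6 kHz, 17.2 kHz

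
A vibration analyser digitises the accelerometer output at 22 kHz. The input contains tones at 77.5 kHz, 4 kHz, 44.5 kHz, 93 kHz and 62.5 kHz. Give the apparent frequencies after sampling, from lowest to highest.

fs/2 = 11 kHz.
77.5 kHz mod fs = 11.5 kHz.
11.5 kHz > fs/2 = 11 kHz, folds to fs − 11.5 kHz = 10.5 kHz.
4 kHz ≤ fs/2 = 11 kHz, passes unchanged.
44.5 kHz mod fs = 0.5 kHz.
0.5 kHz ≤ fs/2 = 11 kHz, appears at 0.5 kHz.
93 kHz mod fs = 5 kHz.
5 kHz ≤ fs/2 = 11 kHz, appears at 5 kHz.
62.5 kHz mod fs = 18.5 kHz.
18.5 kHz > fs/2 = 11 kHz, folds to fs − 18.5 kHz = 3.5 kHz.
Distinct values: {0.5 kHz, 3.5 kHz, 4 kHz, 5 kHz, 10.5 kHz}.

0.5 kHz, 3.5 kHz, 4 kHz, 5 kHz, 10.5 kHz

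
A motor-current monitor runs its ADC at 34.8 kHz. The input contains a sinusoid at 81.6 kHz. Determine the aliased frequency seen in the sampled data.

12 kHz

81.6 kHz mod fs = 12 kHz.
12 kHz ≤ fs/2 = 17.4 kHz, appears at 12 kHz.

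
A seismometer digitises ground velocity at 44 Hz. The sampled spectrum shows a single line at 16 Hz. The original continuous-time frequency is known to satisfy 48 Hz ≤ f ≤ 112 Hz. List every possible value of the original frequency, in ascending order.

Frequencies that alias to 16 Hz are k·fs ± 16 Hz for integer k ≥ 0.
k=0: 16 Hz.
k=1: 28 Hz, 60 Hz.
k=2: 72 Hz, 104 Hz.
k=3: 116 Hz, 148 Hz.
Within [48 Hz, 112 Hz]: 60 Hz, 72 Hz, 104 Hz.

60 Hz, 72 Hz, 104 Hz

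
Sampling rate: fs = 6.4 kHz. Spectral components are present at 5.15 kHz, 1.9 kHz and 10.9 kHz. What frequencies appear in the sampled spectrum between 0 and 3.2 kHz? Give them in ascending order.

1.25 kHz, 1.9 kHz

fs/2 = 3.2 kHz.
5.15 kHz > fs/2 = 3.2 kHz, folds to fs − 5.15 kHz = 1.25 kHz.
1.9 kHz ≤ fs/2 = 3.2 kHz, passes unchanged.
10.9 kHz mod fs = 4.5 kHz.
4.5 kHz > fs/2 = 3.2 kHz, folds to fs − 4.5 kHz = 1.9 kHz.
Distinct values: {1.25 kHz, 1.9 kHz}.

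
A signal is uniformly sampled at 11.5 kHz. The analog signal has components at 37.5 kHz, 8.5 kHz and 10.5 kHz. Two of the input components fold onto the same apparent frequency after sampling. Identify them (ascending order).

8.5 kHz, 37.5 kHz

fs/2 = 5.75 kHz.
37.5 kHz mod fs = 3 kHz.
3 kHz ≤ fs/2 = 5.75 kHz, appears at 3 kHz.
8.5 kHz > fs/2 = 5.75 kHz, folds to fs − 8.5 kHz = 3 kHz.
10.5 kHz > fs/2 = 5.75 kHz, folds to fs − 10.5 kHz = 1 kHz.
8.5 kHz and 37.5 kHz both map to 3 kHz.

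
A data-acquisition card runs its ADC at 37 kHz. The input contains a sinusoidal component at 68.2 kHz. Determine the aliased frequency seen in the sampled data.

5.8 kHz

68.2 kHz mod fs = 31.2 kHz.
31.2 kHz > fs/2 = 18.5 kHz, folds to fs − 31.2 kHz = 5.8 kHz.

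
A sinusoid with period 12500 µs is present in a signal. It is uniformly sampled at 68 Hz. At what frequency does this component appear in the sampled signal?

12 Hz

T = 12500 µs → f = 1/T = 80 Hz.
80 Hz mod fs = 12 Hz.
12 Hz ≤ fs/2 = 34 Hz, appears at 12 Hz.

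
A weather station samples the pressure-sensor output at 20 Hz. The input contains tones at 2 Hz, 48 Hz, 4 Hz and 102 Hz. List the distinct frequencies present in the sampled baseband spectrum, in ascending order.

fs/2 = 10 Hz.
2 Hz ≤ fs/2 = 10 Hz, passes unchanged.
48 Hz mod fs = 8 Hz.
8 Hz ≤ fs/2 = 10 Hz, appears at 8 Hz.
4 Hz ≤ fs/2 = 10 Hz, passes unchanged.
102 Hz mod fs = 2 Hz.
2 Hz ≤ fs/2 = 10 Hz, appears at 2 Hz.
Distinct values: {2 Hz, 4 Hz, 8 Hz}.

2 Hz, 4 Hz, 8 Hz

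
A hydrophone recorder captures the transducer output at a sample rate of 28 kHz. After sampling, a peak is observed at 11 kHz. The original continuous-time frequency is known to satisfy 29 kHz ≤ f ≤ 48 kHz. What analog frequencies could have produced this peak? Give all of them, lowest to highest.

Frequencies that alias to 11 kHz are k·fs ± 11 kHz for integer k ≥ 0.
k=0: 11 kHz.
k=1: 17 kHz, 39 kHz.
k=2: 45 kHz, 67 kHz.
k=3: 73 kHz, 95 kHz.
Within [29 kHz, 48 kHz]: 39 kHz, 45 kHz.

39 kHz, 45 kHz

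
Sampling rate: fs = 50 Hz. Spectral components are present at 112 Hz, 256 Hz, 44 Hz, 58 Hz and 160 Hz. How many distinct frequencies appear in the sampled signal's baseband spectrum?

4

fs/2 = 25 Hz.
112 Hz mod fs = 12 Hz.
12 Hz ≤ fs/2 = 25 Hz, appears at 12 Hz.
256 Hz mod fs = 6 Hz.
6 Hz ≤ fs/2 = 25 Hz, appears at 6 Hz.
44 Hz > fs/2 = 25 Hz, folds to fs − 44 Hz = 6 Hz.
58 Hz mod fs = 8 Hz.
8 Hz ≤ fs/2 = 25 Hz, appears at 8 Hz.
160 Hz mod fs = 10 Hz.
10 Hz ≤ fs/2 = 25 Hz, appears at 10 Hz.
Distinct values: {6 Hz, 8 Hz, 10 Hz, 12 Hz} → 4.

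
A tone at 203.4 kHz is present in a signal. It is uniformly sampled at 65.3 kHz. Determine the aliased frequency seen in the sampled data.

203.4 kHz mod fs = 7.5 kHz.
7.5 kHz ≤ fs/2 = 32.65 kHz, appears at 7.5 kHz.

7.5 kHz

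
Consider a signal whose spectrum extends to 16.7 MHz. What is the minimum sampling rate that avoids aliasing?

33.4 MHz

Nyquist rate = 2 × 16.7 MHz = 33.4 MHz.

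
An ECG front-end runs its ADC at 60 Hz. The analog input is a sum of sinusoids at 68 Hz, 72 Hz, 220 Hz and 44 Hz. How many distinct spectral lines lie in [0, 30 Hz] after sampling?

fs/2 = 30 Hz.
68 Hz mod fs = 8 Hz.
8 Hz ≤ fs/2 = 30 Hz, appears at 8 Hz.
72 Hz mod fs = 12 Hz.
12 Hz ≤ fs/2 = 30 Hz, appears at 12 Hz.
220 Hz mod fs = 40 Hz.
40 Hz > fs/2 = 30 Hz, folds to fs − 40 Hz = 20 Hz.
44 Hz > fs/2 = 30 Hz, folds to fs − 44 Hz = 16 Hz.
Distinct values: {8 Hz, 12 Hz, 16 Hz, 20 Hz} → 4.

4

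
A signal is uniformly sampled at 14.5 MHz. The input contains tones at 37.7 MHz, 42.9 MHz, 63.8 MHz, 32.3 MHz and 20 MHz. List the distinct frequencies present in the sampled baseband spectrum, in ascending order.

fs/2 = 7.25 MHz.
37.7 MHz mod fs = 8.7 MHz.
8.7 MHz > fs/2 = 7.25 MHz, folds to fs − 8.7 MHz = 5.8 MHz.
42.9 MHz mod fs = 13.9 MHz.
13.9 MHz > fs/2 = 7.25 MHz, folds to fs − 13.9 MHz = 0.6 MHz.
63.8 MHz mod fs = 5.8 MHz.
5.8 MHz ≤ fs/2 = 7.25 MHz, appears at 5.8 MHz.
32.3 MHz mod fs = 3.3 MHz.
3.3 MHz ≤ fs/2 = 7.25 MHz, appears at 3.3 MHz.
20 MHz mod fs = 5.5 MHz.
5.5 MHz ≤ fs/2 = 7.25 MHz, appears at 5.5 MHz.
Distinct values: {0.6 MHz, 3.3 MHz, 5.5 MHz, 5.8 MHz}.

0.6 MHz, 3.3 MHz, 5.5 MHz, 5.8 MHz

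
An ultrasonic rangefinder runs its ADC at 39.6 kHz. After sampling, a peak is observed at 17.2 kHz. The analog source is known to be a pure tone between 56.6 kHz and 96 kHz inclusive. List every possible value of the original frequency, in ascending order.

56.8 kHz, 62 kHz

Frequencies that alias to 17.2 kHz are k·fs ± 17.2 kHz for integer k ≥ 0.
k=0: 17.2 kHz.
k=1: 22.4 kHz, 56.8 kHz.
k=2: 62 kHz, 96.4 kHz.
k=3: 101.6 kHz, 136 kHz.
Within [56.6 kHz, 96 kHz]: 56.8 kHz, 62 kHz.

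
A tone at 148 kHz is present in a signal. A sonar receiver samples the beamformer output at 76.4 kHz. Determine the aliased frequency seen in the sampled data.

4.8 kHz

148 kHz mod fs = 71.6 kHz.
71.6 kHz > fs/2 = 38.2 kHz, folds to fs − 71.6 kHz = 4.8 kHz.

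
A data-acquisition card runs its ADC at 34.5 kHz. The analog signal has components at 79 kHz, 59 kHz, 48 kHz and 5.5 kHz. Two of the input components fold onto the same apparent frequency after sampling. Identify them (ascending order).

59 kHz, 79 kHz

fs/2 = 17.25 kHz.
79 kHz mod fs = 10 kHz.
10 kHz ≤ fs/2 = 17.25 kHz, appears at 10 kHz.
59 kHz mod fs = 24.5 kHz.
24.5 kHz > fs/2 = 17.25 kHz, folds to fs − 24.5 kHz = 10 kHz.
48 kHz mod fs = 13.5 kHz.
13.5 kHz ≤ fs/2 = 17.25 kHz, appears at 13.5 kHz.
5.5 kHz ≤ fs/2 = 17.25 kHz, passes unchanged.
59 kHz and 79 kHz both map to 10 kHz.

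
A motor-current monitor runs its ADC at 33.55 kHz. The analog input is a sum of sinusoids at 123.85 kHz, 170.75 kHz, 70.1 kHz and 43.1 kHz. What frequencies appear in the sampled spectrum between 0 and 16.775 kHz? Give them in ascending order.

fs/2 = 16.775 kHz.
123.85 kHz mod fs = 23.2 kHz.
23.2 kHz > fs/2 = 16.775 kHz, folds to fs − 23.2 kHz = 10.35 kHz.
170.75 kHz mod fs = 3 kHz.
3 kHz ≤ fs/2 = 16.775 kHz, appears at 3 kHz.
70.1 kHz mod fs = 3 kHz.
3 kHz ≤ fs/2 = 16.775 kHz, appears at 3 kHz.
43.1 kHz mod fs = 9.55 kHz.
9.55 kHz ≤ fs/2 = 16.775 kHz, appears at 9.55 kHz.
Distinct values: {3 kHz, 9.55 kHz, 10.35 kHz}.

3 kHz, 9.55 kHz, 10.35 kHz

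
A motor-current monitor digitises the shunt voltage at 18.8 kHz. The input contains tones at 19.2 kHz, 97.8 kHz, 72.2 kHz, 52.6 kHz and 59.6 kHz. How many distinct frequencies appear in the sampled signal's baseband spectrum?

4

fs/2 = 9.4 kHz.
19.2 kHz mod fs = 0.4 kHz.
0.4 kHz ≤ fs/2 = 9.4 kHz, appears at 0.4 kHz.
97.8 kHz mod fs = 3.8 kHz.
3.8 kHz ≤ fs/2 = 9.4 kHz, appears at 3.8 kHz.
72.2 kHz mod fs = 15.8 kHz.
15.8 kHz > fs/2 = 9.4 kHz, folds to fs − 15.8 kHz = 3 kHz.
52.6 kHz mod fs = 15 kHz.
15 kHz > fs/2 = 9.4 kHz, folds to fs − 15 kHz = 3.8 kHz.
59.6 kHz mod fs = 3.2 kHz.
3.2 kHz ≤ fs/2 = 9.4 kHz, appears at 3.2 kHz.
Distinct values: {0.4 kHz, 3 kHz, 3.2 kHz, 3.8 kHz} → 4.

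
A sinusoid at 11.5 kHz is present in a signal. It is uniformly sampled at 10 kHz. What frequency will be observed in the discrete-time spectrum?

11.5 kHz mod fs = 1.5 kHz.
1.5 kHz ≤ fs/2 = 5 kHz, appears at 1.5 kHz.

1.5 kHz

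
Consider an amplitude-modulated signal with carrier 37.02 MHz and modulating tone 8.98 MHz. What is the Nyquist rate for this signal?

AM sidebands sit at fc ± fm = 28.04 MHz and 46 MHz.
Highest-frequency component: 46 MHz.
Nyquist rate = 2 × 46 MHz = 92 MHz.

92 MHz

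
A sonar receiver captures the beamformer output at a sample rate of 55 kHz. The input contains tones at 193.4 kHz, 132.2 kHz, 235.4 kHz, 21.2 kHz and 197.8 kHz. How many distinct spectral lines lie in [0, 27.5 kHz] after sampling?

fs/2 = 27.5 kHz.
193.4 kHz mod fs = 28.4 kHz.
28.4 kHz > fs/2 = 27.5 kHz, folds to fs − 28.4 kHz = 26.6 kHz.
132.2 kHz mod fs = 22.2 kHz.
22.2 kHz ≤ fs/2 = 27.5 kHz, appears at 22.2 kHz.
235.4 kHz mod fs = 15.4 kHz.
15.4 kHz ≤ fs/2 = 27.5 kHz, appears at 15.4 kHz.
21.2 kHz ≤ fs/2 = 27.5 kHz, passes unchanged.
197.8 kHz mod fs = 32.8 kHz.
32.8 kHz > fs/2 = 27.5 kHz, folds to fs − 32.8 kHz = 22.2 kHz.
Distinct values: {15.4 kHz, 21.2 kHz, 22.2 kHz, 26.6 kHz} → 4.

4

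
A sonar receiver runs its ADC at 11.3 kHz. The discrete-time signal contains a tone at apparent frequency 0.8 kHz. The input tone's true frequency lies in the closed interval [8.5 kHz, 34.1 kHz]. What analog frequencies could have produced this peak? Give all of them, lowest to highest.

Frequencies that alias to 0.8 kHz are k·fs ± 0.8 kHz for integer k ≥ 0.
k=0: 0.8 kHz.
k=1: 10.5 kHz, 12.1 kHz.
k=2: 21.8 kHz, 23.4 kHz.
k=3: 33.1 kHz, 34.7 kHz.
k=4: 44.4 kHz, 46 kHz.
Within [8.5 kHz, 34.1 kHz]: 10.5 kHz, 12.1 kHz, 21.8 kHz, 23.4 kHz, 33.1 kHz.

10.5 kHz, 12.1 kHz, 21.8 kHz, 23.4 kHz, 33.1 kHz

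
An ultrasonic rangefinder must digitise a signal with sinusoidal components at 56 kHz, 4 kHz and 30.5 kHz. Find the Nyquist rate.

Highest-frequency component: 56 kHz.
Nyquist rate = 2 × 56 kHz = 112 kHz.

112 kHz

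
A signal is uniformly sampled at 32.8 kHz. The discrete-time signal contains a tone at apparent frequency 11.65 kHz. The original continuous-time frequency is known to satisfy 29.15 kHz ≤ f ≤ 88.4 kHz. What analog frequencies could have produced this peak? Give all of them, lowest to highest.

44.45 kHz, 53.95 kHz, 77.25 kHz, 86.75 kHz

Frequencies that alias to 11.65 kHz are k·fs ± 11.65 kHz for integer k ≥ 0.
k=0: 11.65 kHz.
k=1: 21.15 kHz, 44.45 kHz.
k=2: 53.95 kHz, 77.25 kHz.
k=3: 86.75 kHz, 110.05 kHz.
k=4: 119.55 kHz, 142.85 kHz.
Within [29.15 kHz, 88.4 kHz]: 44.45 kHz, 53.95 kHz, 77.25 kHz, 86.75 kHz.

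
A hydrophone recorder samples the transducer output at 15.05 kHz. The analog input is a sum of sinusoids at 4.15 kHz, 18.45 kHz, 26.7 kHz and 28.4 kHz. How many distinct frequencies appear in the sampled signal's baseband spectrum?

3

fs/2 = 7.525 kHz.
4.15 kHz ≤ fs/2 = 7.525 kHz, passes unchanged.
18.45 kHz mod fs = 3.4 kHz.
3.4 kHz ≤ fs/2 = 7.525 kHz, appears at 3.4 kHz.
26.7 kHz mod fs = 11.65 kHz.
11.65 kHz > fs/2 = 7.525 kHz, folds to fs − 11.65 kHz = 3.4 kHz.
28.4 kHz mod fs = 13.35 kHz.
13.35 kHz > fs/2 = 7.525 kHz, folds to fs − 13.35 kHz = 1.7 kHz.
Distinct values: {1.7 kHz, 3.4 kHz, 4.15 kHz} → 3.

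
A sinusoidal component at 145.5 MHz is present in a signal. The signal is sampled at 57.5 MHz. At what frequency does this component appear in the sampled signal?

145.5 MHz mod fs = 30.5 MHz.
30.5 MHz > fs/2 = 28.75 MHz, folds to fs − 30.5 MHz = 27 MHz.

27 MHz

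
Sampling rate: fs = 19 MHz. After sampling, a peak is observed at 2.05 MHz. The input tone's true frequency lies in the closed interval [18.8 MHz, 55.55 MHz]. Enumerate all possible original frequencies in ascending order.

21.05 MHz, 35.95 MHz, 40.05 MHz, 54.95 MHz

Frequencies that alias to 2.05 MHz are k·fs ± 2.05 MHz for integer k ≥ 0.
k=0: 2.05 MHz.
k=1: 16.95 MHz, 21.05 MHz.
k=2: 35.95 MHz, 40.05 MHz.
k=3: 54.95 MHz, 59.05 MHz.
k=4: 73.95 MHz, 78.05 MHz.
Within [18.8 MHz, 55.55 MHz]: 21.05 MHz, 35.95 MHz, 40.05 MHz, 54.95 MHz.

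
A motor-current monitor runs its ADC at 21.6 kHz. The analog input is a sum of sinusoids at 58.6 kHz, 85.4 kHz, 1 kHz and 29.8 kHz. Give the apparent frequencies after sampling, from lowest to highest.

1 kHz, 6.2 kHz, 8.2 kHz

fs/2 = 10.8 kHz.
58.6 kHz mod fs = 15.4 kHz.
15.4 kHz > fs/2 = 10.8 kHz, folds to fs − 15.4 kHz = 6.2 kHz.
85.4 kHz mod fs = 20.6 kHz.
20.6 kHz > fs/2 = 10.8 kHz, folds to fs − 20.6 kHz = 1 kHz.
1 kHz ≤ fs/2 = 10.8 kHz, passes unchanged.
29.8 kHz mod fs = 8.2 kHz.
8.2 kHz ≤ fs/2 = 10.8 kHz, appears at 8.2 kHz.
Distinct values: {1 kHz, 6.2 kHz, 8.2 kHz}.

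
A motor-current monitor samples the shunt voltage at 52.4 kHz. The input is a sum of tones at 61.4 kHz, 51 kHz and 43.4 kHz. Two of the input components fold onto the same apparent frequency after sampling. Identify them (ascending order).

43.4 kHz, 61.4 kHz

fs/2 = 26.2 kHz.
61.4 kHz mod fs = 9 kHz.
9 kHz ≤ fs/2 = 26.2 kHz, appears at 9 kHz.
51 kHz > fs/2 = 26.2 kHz, folds to fs − 51 kHz = 1.4 kHz.
43.4 kHz > fs/2 = 26.2 kHz, folds to fs − 43.4 kHz = 9 kHz.
43.4 kHz and 61.4 kHz both map to 9 kHz.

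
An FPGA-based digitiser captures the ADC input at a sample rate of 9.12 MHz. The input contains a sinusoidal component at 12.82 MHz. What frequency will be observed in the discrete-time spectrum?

12.82 MHz mod fs = 3.7 MHz.
3.7 MHz ≤ fs/2 = 4.56 MHz, appears at 3.7 MHz.

3.7 MHz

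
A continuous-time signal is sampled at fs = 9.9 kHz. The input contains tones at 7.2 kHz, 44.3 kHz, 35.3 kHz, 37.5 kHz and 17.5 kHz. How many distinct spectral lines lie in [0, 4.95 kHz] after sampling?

5

fs/2 = 4.95 kHz.
7.2 kHz > fs/2 = 4.95 kHz, folds to fs − 7.2 kHz = 2.7 kHz.
44.3 kHz mod fs = 4.7 kHz.
4.7 kHz ≤ fs/2 = 4.95 kHz, appears at 4.7 kHz.
35.3 kHz mod fs = 5.6 kHz.
5.6 kHz > fs/2 = 4.95 kHz, folds to fs − 5.6 kHz = 4.3 kHz.
37.5 kHz mod fs = 7.8 kHz.
7.8 kHz > fs/2 = 4.95 kHz, folds to fs − 7.8 kHz = 2.1 kHz.
17.5 kHz mod fs = 7.6 kHz.
7.6 kHz > fs/2 = 4.95 kHz, folds to fs − 7.6 kHz = 2.3 kHz.
Distinct values: {2.1 kHz, 2.3 kHz, 2.7 kHz, 4.3 kHz, 4.7 kHz} → 5.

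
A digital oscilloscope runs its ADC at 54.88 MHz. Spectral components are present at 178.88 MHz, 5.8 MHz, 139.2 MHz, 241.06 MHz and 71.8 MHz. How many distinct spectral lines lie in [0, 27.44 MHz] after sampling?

fs/2 = 27.44 MHz.
178.88 MHz mod fs = 14.24 MHz.
14.24 MHz ≤ fs/2 = 27.44 MHz, appears at 14.24 MHz.
5.8 MHz ≤ fs/2 = 27.44 MHz, passes unchanged.
139.2 MHz mod fs = 29.44 MHz.
29.44 MHz > fs/2 = 27.44 MHz, folds to fs − 29.44 MHz = 25.44 MHz.
241.06 MHz mod fs = 21.54 MHz.
21.54 MHz ≤ fs/2 = 27.44 MHz, appears at 21.54 MHz.
71.8 MHz mod fs = 16.92 MHz.
16.92 MHz ≤ fs/2 = 27.44 MHz, appears at 16.92 MHz.
Distinct values: {5.8 MHz, 14.24 MHz, 16.92 MHz, 21.54 MHz, 25.44 MHz} → 5.

5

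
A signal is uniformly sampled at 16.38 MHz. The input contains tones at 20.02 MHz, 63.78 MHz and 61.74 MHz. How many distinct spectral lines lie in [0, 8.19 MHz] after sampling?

3

fs/2 = 8.19 MHz.
20.02 MHz mod fs = 3.64 MHz.
3.64 MHz ≤ fs/2 = 8.19 MHz, appears at 3.64 MHz.
63.78 MHz mod fs = 14.64 MHz.
14.64 MHz > fs/2 = 8.19 MHz, folds to fs − 14.64 MHz = 1.74 MHz.
61.74 MHz mod fs = 12.6 MHz.
12.6 MHz > fs/2 = 8.19 MHz, folds to fs − 12.6 MHz = 3.78 MHz.
Distinct values: {1.74 MHz, 3.64 MHz, 3.78 MHz} → 3.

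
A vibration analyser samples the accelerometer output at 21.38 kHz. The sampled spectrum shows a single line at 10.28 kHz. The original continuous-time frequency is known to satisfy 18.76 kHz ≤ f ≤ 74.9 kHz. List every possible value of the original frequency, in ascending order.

Frequencies that alias to 10.28 kHz are k·fs ± 10.28 kHz for integer k ≥ 0.
k=0: 10.28 kHz.
k=1: 11.1 kHz, 31.66 kHz.
k=2: 32.48 kHz, 53.04 kHz.
k=3: 53.86 kHz, 74.42 kHz.
k=4: 75.24 kHz, 95.8 kHz.
Within [18.76 kHz, 74.9 kHz]: 31.66 kHz, 32.48 kHz, 53.04 kHz, 53.86 kHz, 74.42 kHz.

31.66 kHz, 32.48 kHz, 53.04 kHz, 53.86 kHz, 74.42 kHz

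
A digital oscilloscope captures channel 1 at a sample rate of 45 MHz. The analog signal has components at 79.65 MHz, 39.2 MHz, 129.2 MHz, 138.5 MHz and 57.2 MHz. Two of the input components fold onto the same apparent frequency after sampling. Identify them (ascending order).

39.2 MHz, 129.2 MHz

fs/2 = 22.5 MHz.
79.65 MHz mod fs = 34.65 MHz.
34.65 MHz > fs/2 = 22.5 MHz, folds to fs − 34.65 MHz = 10.35 MHz.
39.2 MHz > fs/2 = 22.5 MHz, folds to fs − 39.2 MHz = 5.8 MHz.
129.2 MHz mod fs = 39.2 MHz.
39.2 MHz > fs/2 = 22.5 MHz, folds to fs − 39.2 MHz = 5.8 MHz.
138.5 MHz mod fs = 3.5 MHz.
3.5 MHz ≤ fs/2 = 22.5 MHz, appears at 3.5 MHz.
57.2 MHz mod fs = 12.2 MHz.
12.2 MHz ≤ fs/2 = 22.5 MHz, appears at 12.2 MHz.
39.2 MHz and 129.2 MHz both map to 5.8 MHz.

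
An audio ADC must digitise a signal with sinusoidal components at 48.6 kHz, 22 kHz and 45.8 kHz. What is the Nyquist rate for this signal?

Highest-frequency component: 48.6 kHz.
Nyquist rate = 2 × 48.6 kHz = 97.2 kHz.

97.2 kHz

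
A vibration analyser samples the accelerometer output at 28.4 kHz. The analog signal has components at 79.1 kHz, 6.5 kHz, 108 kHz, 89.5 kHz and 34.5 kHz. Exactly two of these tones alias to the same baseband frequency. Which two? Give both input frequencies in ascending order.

fs/2 = 14.2 kHz.
79.1 kHz mod fs = 22.3 kHz.
22.3 kHz > fs/2 = 14.2 kHz, folds to fs − 22.3 kHz = 6.1 kHz.
6.5 kHz ≤ fs/2 = 14.2 kHz, passes unchanged.
108 kHz mod fs = 22.8 kHz.
22.8 kHz > fs/2 = 14.2 kHz, folds to fs − 22.8 kHz = 5.6 kHz.
89.5 kHz mod fs = 4.3 kHz.
4.3 kHz ≤ fs/2 = 14.2 kHz, appears at 4.3 kHz.
34.5 kHz mod fs = 6.1 kHz.
6.1 kHz ≤ fs/2 = 14.2 kHz, appears at 6.1 kHz.
34.5 kHz and 79.1 kHz both map to 6.1 kHz.

34.5 kHz, 79.1 kHz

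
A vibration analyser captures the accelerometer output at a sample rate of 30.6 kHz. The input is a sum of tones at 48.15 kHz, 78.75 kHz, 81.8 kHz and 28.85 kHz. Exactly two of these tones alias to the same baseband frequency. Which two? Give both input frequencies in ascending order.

fs/2 = 15.3 kHz.
48.15 kHz mod fs = 17.55 kHz.
17.55 kHz > fs/2 = 15.3 kHz, folds to fs − 17.55 kHz = 13.05 kHz.
78.75 kHz mod fs = 17.55 kHz.
17.55 kHz > fs/2 = 15.3 kHz, folds to fs − 17.55 kHz = 13.05 kHz.
81.8 kHz mod fs = 20.6 kHz.
20.6 kHz > fs/2 = 15.3 kHz, folds to fs − 20.6 kHz = 10 kHz.
28.85 kHz > fs/2 = 15.3 kHz, folds to fs − 28.85 kHz = 1.75 kHz.
48.15 kHz and 78.75 kHz both map to 13.05 kHz.

48.15 kHz, 78.75 kHz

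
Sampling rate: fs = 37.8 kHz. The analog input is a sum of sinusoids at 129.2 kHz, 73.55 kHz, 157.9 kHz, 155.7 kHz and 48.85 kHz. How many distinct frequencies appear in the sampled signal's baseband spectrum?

5

fs/2 = 18.9 kHz.
129.2 kHz mod fs = 15.8 kHz.
15.8 kHz ≤ fs/2 = 18.9 kHz, appears at 15.8 kHz.
73.55 kHz mod fs = 35.75 kHz.
35.75 kHz > fs/2 = 18.9 kHz, folds to fs − 35.75 kHz = 2.05 kHz.
157.9 kHz mod fs = 6.7 kHz.
6.7 kHz ≤ fs/2 = 18.9 kHz, appears at 6.7 kHz.
155.7 kHz mod fs = 4.5 kHz.
4.5 kHz ≤ fs/2 = 18.9 kHz, appears at 4.5 kHz.
48.85 kHz mod fs = 11.05 kHz.
11.05 kHz ≤ fs/2 = 18.9 kHz, appears at 11.05 kHz.
Distinct values: {2.05 kHz, 4.5 kHz, 6.7 kHz, 11.05 kHz, 15.8 kHz} → 5.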